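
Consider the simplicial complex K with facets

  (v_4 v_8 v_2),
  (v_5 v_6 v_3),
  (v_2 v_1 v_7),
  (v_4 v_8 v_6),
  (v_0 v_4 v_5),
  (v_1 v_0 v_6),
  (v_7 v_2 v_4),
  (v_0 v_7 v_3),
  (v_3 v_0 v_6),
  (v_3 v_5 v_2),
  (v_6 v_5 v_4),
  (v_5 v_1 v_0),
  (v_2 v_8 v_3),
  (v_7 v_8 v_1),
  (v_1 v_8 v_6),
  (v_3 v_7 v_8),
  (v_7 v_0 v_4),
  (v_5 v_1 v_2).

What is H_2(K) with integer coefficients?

Take the total order v_0 < v_1 < v_2 < v_3 < v_4 < v_5 < v_6 < v_7 < v_8 on the vertex set. Then K (dimension 2) consists of the simplices:

  0-simplices (9): [v_0], [v_1], [v_2], [v_3], [v_4], [v_5], [v_6], [v_7], [v_8]
  1-simplices (27): (27 of them)
  2-simplices (18): (18 of them)

giving chain groups C_0 ≅ Z^9, C_1 ≅ Z^27, C_2 ≅ Z^18.

The boundary map ∂_1: C_1 → C_0 sends each edge [p,q] (with p < q) to q − p. For instance
  ∂[v_3,v_7] = [v_7] − [v_3].
This gives a 9×27 integer matrix of rank 8; reducing to Smith normal form yields diagonal entries (1,1,1,1,1,1,1,1).

The boundary map ∂_2: C_2 → C_1 acts by ∂[p,q,r] = [q,r] − [p,r] + [p,q]. For instance
  ∂[v_0,v_4,v_7] = [v_4,v_7] − [v_0,v_7] + [v_0,v_4],
  ∂[v_0,v_3,v_6] = [v_3,v_6] − [v_0,v_6] + [v_0,v_3].
The resulting 27×18 matrix has rank 18, and its Smith normal form has invariant factors (1,1,1,1,1,1,1,1,1,1,1,1,1,1,1,1,1,2).

Computing H_k = (kernel of ∂_k) / (image of ∂_{k+1}):

  H_2: rank ker ∂_2 − rank ∂_3 = (18 − 18) − 0 = 0, and there is no ∂_3, so H_2 = 0.

(K is a triangulation of the Klein bottle.)

H_2 ≅ 0.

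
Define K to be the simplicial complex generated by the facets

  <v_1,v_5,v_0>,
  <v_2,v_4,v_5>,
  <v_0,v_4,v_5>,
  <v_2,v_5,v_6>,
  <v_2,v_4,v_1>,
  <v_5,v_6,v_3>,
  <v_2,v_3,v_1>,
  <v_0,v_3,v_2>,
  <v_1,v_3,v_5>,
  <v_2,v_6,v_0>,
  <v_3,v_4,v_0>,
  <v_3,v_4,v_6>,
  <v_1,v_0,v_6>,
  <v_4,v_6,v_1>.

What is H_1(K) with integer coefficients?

We work with the vertex ordering v_0 < v_1 < v_2 < v_3 < v_4 < v_5 < v_6. The simplices of K, each written with vertices in increasing order, are:

  0-simplices (7): [v_0], [v_1], [v_2], [v_3], [v_4], [v_5], [v_6]
  1-simplices (21): (21 of them)
  2-simplices (14): (14 of them)

giving chain groups C_0 ≅ Z^7, C_1 ≅ Z^21, C_2 ≅ Z^14.

Boundary ∂_1: C_1 → C_0 sends each edge [p,q] (with p < q) to q − p. For instance
  ∂[v_0,v_3] = [v_3] − [v_0].
The 7×21 boundary matrix has rank 6 and Smith normal form diag(1,1,1,1,1,1).

Boundary ∂_2: C_2 → C_1 acts by ∂[p,q,r] = [q,r] − [p,r] + [p,q]. For instance
  ∂[v_0,v_3,v_4] = [v_3,v_4] − [v_0,v_4] + [v_0,v_3],
  ∂[v_0,v_4,v_5] = [v_4,v_5] − [v_0,v_5] + [v_0,v_4].
As a 21×14 matrix over Z this has rank 13, with invariant factors (1,1,1,1,1,1,1,1,1,1,1,1,1).

Computing H_k = (kernel of ∂_k) / (image of ∂_{k+1}):

  H_1: rank ker ∂_1 − rank ∂_2 = (21 − 6) − 13 = 2, and the invariant factors of ∂_2 are all 1, so H_1 = Z^2.

H_1 = Z^2.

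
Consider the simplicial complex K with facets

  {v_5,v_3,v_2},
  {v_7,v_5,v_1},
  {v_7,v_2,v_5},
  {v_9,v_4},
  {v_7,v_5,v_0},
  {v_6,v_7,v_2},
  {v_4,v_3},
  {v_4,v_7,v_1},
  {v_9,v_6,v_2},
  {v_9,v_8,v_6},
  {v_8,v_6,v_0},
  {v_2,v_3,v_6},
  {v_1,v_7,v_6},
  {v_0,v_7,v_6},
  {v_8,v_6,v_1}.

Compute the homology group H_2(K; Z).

H_2 = 0.

Order the vertices as v_0 < v_1 < v_2 < v_3 < v_4 < v_5 < v_6 < v_7 < v_8 < v_9. Listing each simplex with vertices in this order, K has dimension 2 with simplices:

  0-simplices (10): [v_0], [v_1], [v_2], [v_3], [v_4], [v_5], [v_6], [v_7], [v_8], [v_9]
  1-simplices (24): (24 of them)
  2-simplices (13): (13 of them)

Hence C_0 ≅ Z^10, C_1 ≅ Z^24, C_2 ≅ Z^13.

Boundary ∂_1: C_1 → C_0 is given by ∂[p,q] = [q] − [p]. For instance
  ∂[v_3,v_6] = [v_6] − [v_3].
This gives a 10×24 integer matrix of rank 9; reducing to Smith normal form yields diagonal entries (1,1,1,1,1,1,1,1,1).

∂_2: C_2 → C_1 maps a triangle to the signed sum of its edges. For instance
  ∂[v_2,v_3,v_5] = [v_3,v_5] − [v_2,v_5] + [v_2,v_3],
  ∂[v_0,v_6,v_7] = [v_6,v_7] − [v_0,v_7] + [v_0,v_6].
The 24×13 boundary matrix has rank 13 and Smith normal form diag(1,1,1,1,1,1,1,1,1,1,1,1,1).

From H_k ≅ ker(∂_k) / im(∂_{k+1}) we obtain:

  H_2: rank ker ∂_2 − rank ∂_3 = (13 − 13) − 0 = 0, and there is no ∂_3, so H_2 ≅ 0.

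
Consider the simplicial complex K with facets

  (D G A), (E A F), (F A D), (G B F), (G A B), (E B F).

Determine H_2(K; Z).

H_2 ≅ 0.

Order the vertices as A < B < D < E < F < G. Listing each simplex with vertices in this order, K has dimension 2 with simplices:

  0-simplices (6): A, B, D, E, F, G
  1-simplices (12): AB, AD, AE, AF, AG, BE, BF, BG, DF, DG, EF, FG
  2-simplices (6): ABG, ADF, ADG, AEF, BEF, BFG

giving chain groups C_0 ≅ Z^6, C_1 ≅ Z^12, C_2 ≅ Z^6.

The boundary map ∂_1: C_1 → C_0 maps an edge to its endpoints' difference, ∂[p,q] = q − p. For instance
  ∂BG = G − B.
The resulting 6×12 matrix has rank 5, and its Smith normal form has invariant factors (1,1,1,1,1).

The boundary map ∂_2: C_2 → C_1 acts by ∂[p,q,r] = [q,r] − [p,r] + [p,q]. For instance
  ∂BEF = EF − BF + BE,
  ∂ADF = DF − AF + AD.
The resulting 12×6 matrix has rank 6, and its Smith normal form has invariant factors (1,1,1,1,1,1).

Reading off H_k = ker ∂_k / im ∂_{k+1}:

  H_2: rank ker ∂_2 − rank ∂_3 = (6 − 6) − 0 = 0, and there is no ∂_3, so H_2 = 0.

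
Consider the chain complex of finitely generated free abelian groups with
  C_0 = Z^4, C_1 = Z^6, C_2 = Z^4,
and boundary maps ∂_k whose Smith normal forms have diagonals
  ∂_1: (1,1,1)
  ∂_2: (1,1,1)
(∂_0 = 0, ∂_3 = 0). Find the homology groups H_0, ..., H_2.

H_0: b_0 = 4 − 0 − 3 = 1; torsion from ∂_1 factors > 1: none. So H_0 = Z.
H_1: b_1 = 6 − 3 − 3 = 0; torsion from ∂_2 factors > 1: none. So H_1 = 0.
H_2: b_2 = 4 − 3 − 0 = 1; torsion from ∂_3 factors > 1: none. So H_2 = Z.

H_0 = Z,  H_1 = 0,  H_2 = Z.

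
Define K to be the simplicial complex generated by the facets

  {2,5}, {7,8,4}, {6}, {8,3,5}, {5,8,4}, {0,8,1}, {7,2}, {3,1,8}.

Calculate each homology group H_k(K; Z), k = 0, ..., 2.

We work with the vertex ordering 0 < 1 < 2 < 3 < 4 < 5 < 6 < 7 < 8. The simplices of K, each written with vertices in increasing order, are:

  0-simplices (9): [0], [1], [2], [3], [4], [5], [6], [7], [8]
  1-simplices (13): [0,1], [0,8], [1,3], [1,8], [2,5], [2,7], [3,5], [3,8], [4,5], [4,7], [4,8], [5,8], [7,8]
  2-simplices (5): [0,1,8], [1,3,8], [3,5,8], [4,5,8], [4,7,8]

giving chain groups C_0 ≅ Z^9, C_1 ≅ Z^13, C_2 ≅ Z^5.

∂_1: C_1 → C_0 sends each edge [p,q] (with p < q) to q − p. For instance
  ∂[3,5] = [5] − [3].
As a 9×13 matrix over Z this has rank 7, with invariant factors (1,1,1,1,1,1,1).

∂_2: C_2 → C_1 sends each 2-simplex [p,q,r] to [q,r] − [p,r] + [p,q]. For instance
  ∂[0,1,8] = [1,8] − [0,8] + [0,1],
  ∂[4,5,8] = [5,8] − [4,8] + [4,5].
The 13×5 boundary matrix has rank 5 and Smith normal form diag(1,1,1,1,1).

From H_k ≅ ker(∂_k) / im(∂_{k+1}) we obtain:

  H_0: rank C_0 − rank ∂_1 = 9 − 7 = 2, and the invariant factors of ∂_1 are all 1, so H_0 ≅ Z^2.
  H_1: rank ker ∂_1 − rank ∂_2 = (13 − 7) − 5 = 1, and the invariant factors of ∂_2 are all 1, so H_1 ≅ Z.
  H_2: rank ker ∂_2 − rank ∂_3 = (5 − 5) − 0 = 0, and there is no ∂_3, so H_2 ≅ 0.

H_0 = Z^2,  H_1 = Z,  H_2 = 0.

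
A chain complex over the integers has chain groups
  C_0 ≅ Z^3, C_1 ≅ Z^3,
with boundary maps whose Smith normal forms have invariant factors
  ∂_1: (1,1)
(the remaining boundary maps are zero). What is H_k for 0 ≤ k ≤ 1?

H_0 ≅ Z,  H_1 ≅ Z.

H_0: b_0 = 3 − 0 − 2 = 1; torsion from ∂_1 factors > 1: none. So H_0 ≅ Z.
H_1: b_1 = 3 − 2 − 0 = 1; torsion from ∂_2 factors > 1: none. So H_1 ≅ Z.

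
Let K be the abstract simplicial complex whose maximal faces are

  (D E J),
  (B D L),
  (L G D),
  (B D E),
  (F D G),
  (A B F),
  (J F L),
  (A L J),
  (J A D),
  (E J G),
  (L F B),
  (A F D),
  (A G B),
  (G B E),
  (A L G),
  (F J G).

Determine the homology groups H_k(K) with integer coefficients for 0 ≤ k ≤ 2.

H_0 = Z,  H_1 = Z^2,  H_2 = Z.

Take the total order A < B < D < E < F < G < J < L on the vertex set. Then K (dimension 2) consists of the simplices:

  0-simplices (8): A, B, D, E, F, G, J, L
  1-simplices (24): AB, AD, AF, AG, AJ, AL, BD, BE, BF, BG, BL, DE, DF, DG, DJ, DL, EG, EJ, FG, FJ, FL, GJ, GL, JL
  2-simplices (16): ABF, ABG, ADF, ADJ, AGL, AJL, BDE, BDL, BEG, BFL, DEJ, DFG, DGL, EGJ, FGJ, FJL

Hence C_0 ≅ Z^8, C_1 ≅ Z^24, C_2 ≅ Z^16.

The boundary map ∂_1: C_1 → C_0 sends each edge [p,q] (with p < q) to q − p.
As a 8×24 matrix over Z this has rank 7, with invariant factors (1,1,1,1,1,1,1).

The boundary map ∂_2: C_2 → C_1 acts by ∂[p,q,r] = [q,r] − [p,r] + [p,q]. For instance
  ∂DFG = FG − DG + DF,
  ∂BDL = DL − BL + BD.
The 24×16 boundary matrix has rank 15 and Smith normal form diag(1,1,1,1,1,1,1,1,1,1,1,1,1,1,1).

Reading off H_k = ker ∂_k / im ∂_{k+1}:

  H_0: rank C_0 − rank ∂_1 = 8 − 7 = 1, and the invariant factors of ∂_1 are all 1, so H_0 = Z.
  H_1: rank ker ∂_1 − rank ∂_2 = (24 − 7) − 15 = 2, and the invariant factors of ∂_2 are all 1, so H_1 = Z^2.
  H_2: rank ker ∂_2 − rank ∂_3 = (16 − 15) − 0 = 1, and there is no ∂_3, so H_2 = Z.

As a check, the Euler characteristic is 8 − 24 + 16 = 0, which agrees with 1 − 2 + 1 = 0.
(K is a triangulation of the torus T^2.)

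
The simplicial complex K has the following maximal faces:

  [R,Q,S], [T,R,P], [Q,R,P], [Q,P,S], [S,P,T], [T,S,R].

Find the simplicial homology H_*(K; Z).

Fix the vertex order P < Q < R < S < T and write every simplex with vertices in increasing order. Then dim K = 2 and the simplices of K are:

  0-simplices (5): P, Q, R, S, T
  1-simplices (9): PQ, PR, PS, PT, QR, QS, RS, RT, ST
  2-simplices (6): PQR, PQS, PRT, PST, QRS, RST

so the chain groups are C_0 ≅ Z^5, C_1 ≅ Z^9, C_2 ≅ Z^6.

Boundary ∂_1: C_1 → C_0 sends each edge [p,q] (with p < q) to q − p.
As a 5×9 matrix over Z this has rank 4, with invariant factors (1,1,1,1).

The boundary map ∂_2: C_2 → C_1 acts by ∂[p,q,r] = [q,r] − [p,r] + [p,q]. For instance
  ∂PRT = RT − PT + PR,
  ∂PQR = QR − PR + PQ.
The resulting 9×6 matrix has rank 5, and its Smith normal form has invariant factors (1,1,1,1,1).

Now H_k = ker ∂_k / im ∂_{k+1}, so:

  H_0: rank C_0 − rank ∂_1 = 5 − 4 = 1, and the invariant factors of ∂_1 are all 1, so H_0 ≅ Z.
  H_1: rank ker ∂_1 − rank ∂_2 = (9 − 4) − 5 = 0, and the invariant factors of ∂_2 are all 1, so H_1 ≅ 0.
  H_2: rank ker ∂_2 − rank ∂_3 = (6 − 5) − 0 = 1, and there is no ∂_3, so H_2 ≅ Z.

(K is a triangulation of the 2-sphere S^2.)

H_0 = Z,  H_1 = 0,  H_2 = Z.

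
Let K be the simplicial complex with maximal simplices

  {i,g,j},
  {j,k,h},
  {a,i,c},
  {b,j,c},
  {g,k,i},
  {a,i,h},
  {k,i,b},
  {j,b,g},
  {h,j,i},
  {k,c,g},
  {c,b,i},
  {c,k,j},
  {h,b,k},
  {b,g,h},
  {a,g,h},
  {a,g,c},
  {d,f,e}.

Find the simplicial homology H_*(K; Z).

H_0 = Z^2,  H_1 = Z^2,  H_2 = Z.

K has 11 vertices, 27 edges, 17 triangles.
rank ∂_0 = 0, rank ∂_1 = 9 ⇒ b_0 = 11 − 0 − 9 = 2; all invariant factors of ∂_1 are 1 so no torsion. So H_0 ≅ Z^2.
rank ∂_1 = 9, rank ∂_2 = 16 ⇒ b_1 = 27 − 9 − 16 = 2; all invariant factors of ∂_2 are 1 so no torsion. So H_1 ≅ Z^2.
rank ∂_2 = 16, rank ∂_3 = 0 ⇒ b_2 = 17 − 16 − 0 = 1. So H_2 ≅ Z.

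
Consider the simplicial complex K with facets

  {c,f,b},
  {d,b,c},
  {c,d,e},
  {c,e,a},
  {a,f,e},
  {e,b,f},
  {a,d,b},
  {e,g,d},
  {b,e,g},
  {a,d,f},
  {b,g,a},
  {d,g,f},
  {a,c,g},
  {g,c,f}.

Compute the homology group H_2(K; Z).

Fix the vertex order a < b < c < d < e < f < g and write every simplex with vertices in increasing order. Then dim K = 2 and the simplices of K are:

  0-simplices (7): a, b, c, d, e, f, g
  1-simplices (21): ab, ac, ad, ae, af, ag, bc, bd, be, bf, bg, cd, ce, cf, cg, de, df, dg, ef, eg, fg
  2-simplices (14): abd, abg, ace, acg, adf, aef, bcd, bcf, bef, beg, cde, cfg, deg, dfg

Hence C_0 ≅ Z^7, C_1 ≅ Z^21, C_2 ≅ Z^14.

Boundary ∂_1: C_1 → C_0 is given by ∂[p,q] = [q] − [p].
The resulting 7×21 matrix has rank 6, and its Smith normal form has invariant factors (1,1,1,1,1,1).

The boundary map ∂_2: C_2 → C_1 sends each 2-simplex [p,q,r] to [q,r] − [p,r] + [p,q]. For instance
  ∂cde = de − ce + cd,
  ∂beg = eg − bg + be.
As a 21×14 matrix over Z this has rank 13, with invariant factors (1,1,1,1,1,1,1,1,1,1,1,1,1).

Computing H_k = (kernel of ∂_k) / (image of ∂_{k+1}):

  H_2: rank ker ∂_2 − rank ∂_3 = (14 − 13) − 0 = 1, and there is no ∂_3, so H_2 = Z.

H_2 = Z.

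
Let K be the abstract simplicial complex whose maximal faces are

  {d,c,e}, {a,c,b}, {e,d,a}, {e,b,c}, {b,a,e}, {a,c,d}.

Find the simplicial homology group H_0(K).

We work with the vertex ordering a < b < c < d < e. The simplices of K, each written with vertices in increasing order, are:

  0-simplices (5): a, b, c, d, e
  1-simplices (9): ab, ac, ad, ae, bc, be, cd, ce, de
  2-simplices (6): abc, abe, acd, ade, bce, cde

so the chain groups are C_0 ≅ Z^5, C_1 ≅ Z^9, C_2 ≅ Z^6.

The boundary map ∂_1: C_1 → C_0 maps an edge to its endpoints' difference, ∂[p,q] = q − p. For instance
  ∂ce = e − c.
The 5×9 boundary matrix has rank 4 and Smith normal form diag(1,1,1,1).

The boundary map ∂_2: C_2 → C_1 sends each 2-simplex [p,q,r] to [q,r] − [p,r] + [p,q]. For instance
  ∂bce = ce − be + bc,
  ∂cde = de − ce + cd.
The 9×6 boundary matrix has rank 5 and Smith normal form diag(1,1,1,1,1).

Reading off H_k = ker ∂_k / im ∂_{k+1}:

  H_0: rank C_0 − rank ∂_1 = 5 − 4 = 1, and the invariant factors of ∂_1 are all 1, so H_0 = Z.

H_0 ≅ Z.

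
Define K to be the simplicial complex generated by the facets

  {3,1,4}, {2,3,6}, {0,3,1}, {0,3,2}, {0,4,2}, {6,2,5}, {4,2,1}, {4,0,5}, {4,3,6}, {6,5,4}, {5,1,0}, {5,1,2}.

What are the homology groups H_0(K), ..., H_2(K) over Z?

H_0 = Z,  H_1 = Z/2,  H_2 = 0.

Fix the vertex order 0 < 1 < 2 < 3 < 4 < 5 < 6 and write every simplex with vertices in increasing order. Then dim K = 2 and the simplices of K are:

  0-simplices (7): [0], [1], [2], [3], [4], [5], [6]
  1-simplices (18): [0,1], [0,2], [0,3], [0,4], [0,5], [1,2], [1,3], [1,4], [1,5], [2,3], [2,4], [2,5], [2,6], [3,4], [3,6], [4,5], [4,6], [5,6]
  2-simplices (12): [0,1,3], [0,1,5], [0,2,3], [0,2,4], [0,4,5], [1,2,4], [1,2,5], [1,3,4], [2,3,6], [2,5,6], [3,4,6], [4,5,6]

giving chain groups C_0 ≅ Z^7, C_1 ≅ Z^18, C_2 ≅ Z^12.

Boundary ∂_1: C_1 → C_0 maps an edge to its endpoints' difference, ∂[p,q] = q − p.
The resulting 7×18 matrix has rank 6, and its Smith normal form has invariant factors (1,1,1,1,1,1).

The boundary map ∂_2: C_2 → C_1 acts by ∂[p,q,r] = [q,r] − [p,r] + [p,q]. For instance
  ∂[0,1,5] = [1,5] − [0,5] + [0,1],
  ∂[1,2,5] = [2,5] − [1,5] + [1,2].
As a 18×12 matrix over Z this has rank 12, with invariant factors (1,1,1,1,1,1,1,1,1,1,1,2).

Reading off H_k = ker ∂_k / im ∂_{k+1}:

  H_0: rank C_0 − rank ∂_1 = 7 − 6 = 1, and the invariant factors of ∂_1 are all 1, so H_0 ≅ Z.
  H_1: rank ker ∂_1 − rank ∂_2 = (18 − 6) − 12 = 0, and ∂_2 has invariant factor 2 > 1, so H_1 ≅ Z/2.
  H_2: rank ker ∂_2 − rank ∂_3 = (12 − 12) − 0 = 0, and there is no ∂_3, so H_2 ≅ 0.

As a check, the Euler characteristic is 7 − 18 + 12 = 1, which agrees with 1 − 0 + 0 = 1.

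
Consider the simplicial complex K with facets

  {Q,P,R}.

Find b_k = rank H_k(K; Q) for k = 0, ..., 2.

Fix the vertex order P < Q < R and write every simplex with vertices in increasing order. Then dim K = 2 and the simplices of K are:

  0-simplices (3): P, Q, R
  1-simplices (3): PQ, PR, QR
  2-simplices (1): PQR

so the chain groups are C_0 ≅ Z^3, C_1 ≅ Z^3, C_2 ≅ Z^1.

∂_1: C_1 → C_0 sends each edge [p,q] (with p < q) to q − p.
As a 3×3 matrix over Z this has rank 2, with invariant factors (1,1).

The boundary map ∂_2: C_2 → C_1 acts by ∂[p,q,r] = [q,r] − [p,r] + [p,q]. For instance
  ∂PQR = QR − PR + PQ.
The 3×1 boundary matrix has rank 1 and Smith normal form diag(1).

Computing H_k = (kernel of ∂_k) / (image of ∂_{k+1}):

  H_0: rank C_0 − rank ∂_1 = 3 − 2 = 1, and the invariant factors of ∂_1 are all 1, so H_0 ≅ Z.
  H_1: rank ker ∂_1 − rank ∂_2 = (3 − 2) − 1 = 0, and the invariant factors of ∂_2 are all 1, so H_1 ≅ 0.
  H_2: rank ker ∂_2 − rank ∂_3 = (1 − 1) − 0 = 0, and there is no ∂_3, so H_2 ≅ 0.

As a check, the Euler characteristic is 3 − 3 + 1 = 1, which agrees with 1 − 0 + 0 = 1.

Hence the Betti numbers are b_0 = 1, b_1 = 0, b_2 = 0.

b_0 = 1, b_1 = 0, b_2 = 0.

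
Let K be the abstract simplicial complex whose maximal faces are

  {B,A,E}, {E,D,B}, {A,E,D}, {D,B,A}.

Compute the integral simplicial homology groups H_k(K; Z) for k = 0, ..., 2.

K has 4 vertices, 6 edges, 4 triangles.
rank ∂_0 = 0, rank ∂_1 = 3 ⇒ b_0 = 4 − 0 − 3 = 1; all invariant factors of ∂_1 are 1 so no torsion. So H_0 = Z.
rank ∂_1 = 3, rank ∂_2 = 3 ⇒ b_1 = 6 − 3 − 3 = 0; all invariant factors of ∂_2 are 1 so no torsion. So H_1 = 0.
rank ∂_2 = 3, rank ∂_3 = 0 ⇒ b_2 = 4 − 3 − 0 = 1. So H_2 = Z.

H_0 ≅ Z,  H_1 = 0,  H_2 ≅ Z.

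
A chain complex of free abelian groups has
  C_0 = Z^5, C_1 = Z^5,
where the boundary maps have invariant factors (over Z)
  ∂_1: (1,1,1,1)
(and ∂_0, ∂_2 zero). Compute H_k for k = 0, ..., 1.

H_0: b_0 = 5 − 0 − 4 = 1; torsion from ∂_1 factors > 1: none. So H_0 ≅ Z.
H_1: b_1 = 5 − 4 − 0 = 1; torsion from ∂_2 factors > 1: none. So H_1 ≅ Z.

H_0 ≅ Z,  H_1 ≅ Z.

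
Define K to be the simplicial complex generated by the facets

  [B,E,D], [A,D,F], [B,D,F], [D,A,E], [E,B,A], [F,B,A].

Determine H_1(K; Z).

H_1 ≅ 0.

We work with the vertex ordering A < B < D < E < F. The simplices of K, each written with vertices in increasing order, are:

  0-simplices (5): A, B, D, E, F
  1-simplices (9): AB, AD, AE, AF, BD, BE, BF, DE, DF
  2-simplices (6): ABE, ABF, ADE, ADF, BDE, BDF

so the chain groups are C_0 ≅ Z^5, C_1 ≅ Z^9, C_2 ≅ Z^6.

∂_1: C_1 → C_0 sends each edge [p,q] (with p < q) to q − p. For instance
  ∂AB = B − A.
As a 5×9 matrix over Z this has rank 4, with invariant factors (1,1,1,1).

The boundary map ∂_2: C_2 → C_1 sends each 2-simplex [p,q,r] to [q,r] − [p,r] + [p,q]. For instance
  ∂ABF = BF − AF + AB,
  ∂BDF = DF − BF + BD.
As a 9×6 matrix over Z this has rank 5, with invariant factors (1,1,1,1,1).

Reading off H_k = ker ∂_k / im ∂_{k+1}:

  H_1: rank ker ∂_1 − rank ∂_2 = (9 − 4) − 5 = 0, and the invariant factors of ∂_2 are all 1, so H_1 ≅ 0.

(K is a triangulation of the 2-sphere S^2.)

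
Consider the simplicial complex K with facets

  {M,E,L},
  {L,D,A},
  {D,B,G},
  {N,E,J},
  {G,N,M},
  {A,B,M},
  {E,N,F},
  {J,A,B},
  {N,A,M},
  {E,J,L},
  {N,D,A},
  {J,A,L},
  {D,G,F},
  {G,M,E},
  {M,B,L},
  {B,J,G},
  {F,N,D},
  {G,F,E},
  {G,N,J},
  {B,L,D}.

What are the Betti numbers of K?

Order the vertices as A < B < D < E < F < G < J < L < M < N. Listing each simplex with vertices in this order, K has dimension 2 with simplices:

  0-simplices (10): A, B, D, E, F, G, J, L, M, N
  1-simplices (30): AB, AD, AJ, AL, AM, AN, BD, BG, BJ, BL, BM, DF, DG, DL, DN, EF, EG, EJ, EL, EM, EN, FG, FN, GJ, GM, GN, JL, JN, LM, MN
  2-simplices (20): ABJ, ABM, ADL, ADN, AJL, AMN, BDG, BDL, BGJ, BLM, DFG, DFN, EFG, EFN, EGM, EJL, EJN, ELM, GJN, GMN

so the chain groups are C_0 ≅ Z^10, C_1 ≅ Z^30, C_2 ≅ Z^20.

∂_1: C_1 → C_0 is given by ∂[p,q] = [q] − [p]. For instance
  ∂EJ = J − E.
This gives a 10×30 integer matrix of rank 9; reducing to Smith normal form yields diagonal entries (1,1,1,1,1,1,1,1,1).

Boundary ∂_2: C_2 → C_1 sends each 2-simplex [p,q,r] to [q,r] − [p,r] + [p,q]. For instance
  ∂DFN = FN − DN + DF,
  ∂BDL = DL − BL + BD.
This gives a 30×20 integer matrix of rank 20; reducing to Smith normal form yields diagonal entries (1,1,1,1,1,1,1,1,1,1,1,1,1,1,1,1,1,1,1,2).

Reading off H_k = ker ∂_k / im ∂_{k+1}:

  H_0: rank C_0 − rank ∂_1 = 10 − 9 = 1, and the invariant factors of ∂_1 are all 1, so H_0 ≅ Z.
  H_1: rank ker ∂_1 − rank ∂_2 = (30 − 9) − 20 = 1, and ∂_2 has invariant factor 2 > 1, so H_1 ≅ Z ⊕ Z/2.
  H_2: rank ker ∂_2 − rank ∂_3 = (20 − 20) − 0 = 0, and there is no ∂_3, so H_2 ≅ 0.

As a check, the Euler characteristic is 10 − 30 + 20 = 0, which agrees with 1 − 1 + 0 = 0.

Hence the Betti numbers are b_0 = 1, b_1 = 1, b_2 = 0.

b_0 = 1, b_1 = 1, b_2 = 0.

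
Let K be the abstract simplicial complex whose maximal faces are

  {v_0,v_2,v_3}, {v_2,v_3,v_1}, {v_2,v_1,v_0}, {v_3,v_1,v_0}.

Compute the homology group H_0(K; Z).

We work with the vertex ordering v_0 < v_1 < v_2 < v_3. The simplices of K, each written with vertices in increasing order, are:

  0-simplices (4): [v_0], [v_1], [v_2], [v_3]
  1-simplices (6): [v_0,v_1], [v_0,v_2], [v_0,v_3], [v_1,v_2], [v_1,v_3], [v_2,v_3]
  2-simplices (4): [v_0,v_1,v_2], [v_0,v_1,v_3], [v_0,v_2,v_3], [v_1,v_2,v_3]

giving chain groups C_0 ≅ Z^4, C_1 ≅ Z^6, C_2 ≅ Z^4.

∂_1: C_1 → C_0 maps an edge to its endpoints' difference, ∂[p,q] = q − p. For instance
  ∂[v_0,v_2] = [v_2] − [v_0].
The resulting 4×6 matrix has rank 3, and its Smith normal form has invariant factors (1,1,1).

∂_2: C_2 → C_1 acts by ∂[p,q,r] = [q,r] − [p,r] + [p,q]. For instance
  ∂[v_0,v_1,v_2] = [v_1,v_2] − [v_0,v_2] + [v_0,v_1],
  ∂[v_0,v_1,v_3] = [v_1,v_3] − [v_0,v_3] + [v_0,v_1].
The resulting 6×4 matrix has rank 3, and its Smith normal form has invariant factors (1,1,1).

Now H_k = ker ∂_k / im ∂_{k+1}, so:

  H_0: rank C_0 − rank ∂_1 = 4 − 3 = 1, and the invariant factors of ∂_1 are all 1, so H_0 = Z.

(K is a triangulation of the 2-sphere S^2.)

H_0 = Z.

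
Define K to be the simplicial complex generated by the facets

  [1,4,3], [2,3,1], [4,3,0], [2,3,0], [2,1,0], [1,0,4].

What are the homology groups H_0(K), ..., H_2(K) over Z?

H_0 ≅ Z,  H_1 = 0,  H_2 ≅ Z.

K has 5 vertices, 9 edges, 6 triangles.
rank ∂_0 = 0, rank ∂_1 = 4 ⇒ b_0 = 5 − 0 − 4 = 1; all invariant factors of ∂_1 are 1 so no torsion. So H_0 = Z.
rank ∂_1 = 4, rank ∂_2 = 5 ⇒ b_1 = 9 − 4 − 5 = 0; all invariant factors of ∂_2 are 1 so no torsion. So H_1 = 0.
rank ∂_2 = 5, rank ∂_3 = 0 ⇒ b_2 = 6 − 5 − 0 = 1. So H_2 = Z.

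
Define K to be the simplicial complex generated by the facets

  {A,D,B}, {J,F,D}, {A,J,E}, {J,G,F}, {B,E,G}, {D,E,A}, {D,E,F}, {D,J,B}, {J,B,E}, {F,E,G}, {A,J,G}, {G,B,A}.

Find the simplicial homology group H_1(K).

H_1 ≅ Z/2.

Fix the vertex order A < B < D < E < F < G < J and write every simplex with vertices in increasing order. Then dim K = 2 and the simplices of K are:

  0-simplices (7): A, B, D, E, F, G, J
  1-simplices (18): AB, AD, AE, AG, AJ, BD, BE, BG, BJ, DE, DF, DJ, EF, EG, EJ, FG, FJ, GJ
  2-simplices (12): ABD, ABG, ADE, AEJ, AGJ, BDJ, BEG, BEJ, DEF, DFJ, EFG, FGJ

giving chain groups C_0 ≅ Z^7, C_1 ≅ Z^18, C_2 ≅ Z^12.

∂_1: C_1 → C_0 sends each edge [p,q] (with p < q) to q − p. For instance
  ∂BJ = J − B.
As a 7×18 matrix over Z this has rank 6, with invariant factors (1,1,1,1,1,1).

The boundary map ∂_2: C_2 → C_1 sends each 2-simplex [p,q,r] to [q,r] − [p,r] + [p,q]. For instance
  ∂AGJ = GJ − AJ + AG,
  ∂ABG = BG − AG + AB.
The 18×12 boundary matrix has rank 12 and Smith normal form diag(1,1,1,1,1,1,1,1,1,1,1,2).

Reading off H_k = ker ∂_k / im ∂_{k+1}:

  H_1: rank ker ∂_1 − rank ∂_2 = (18 − 6) − 12 = 0, and ∂_2 has invariant factor 2 > 1, so H_1 ≅ Z/2.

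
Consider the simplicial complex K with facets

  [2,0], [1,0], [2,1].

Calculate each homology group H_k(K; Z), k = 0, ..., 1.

Fix the vertex order 0 < 1 < 2 and write every simplex with vertices in increasing order. Then dim K = 1 and the simplices of K are:

  0-simplices (3): [0], [1], [2]
  1-simplices (3): [0,1], [0,2], [1,2]

giving chain groups C_0 ≅ Z^3, C_1 ≅ Z^3.

The boundary map ∂_1: C_1 → C_0 sends each edge [p,q] (with p < q) to q − p.
This gives a 3×3 integer matrix of rank 2; reducing to Smith normal form yields diagonal entries (1,1).

From H_k ≅ ker(∂_k) / im(∂_{k+1}) we obtain:

  H_0: rank C_0 − rank ∂_1 = 3 − 2 = 1, and the invariant factors of ∂_1 are all 1, so H_0 ≅ Z.
  H_1: rank ker ∂_1 − rank ∂_2 = (3 − 2) − 0 = 1, and there is no ∂_2, so H_1 ≅ Z.

H_0 ≅ Z,  H_1 ≅ Z.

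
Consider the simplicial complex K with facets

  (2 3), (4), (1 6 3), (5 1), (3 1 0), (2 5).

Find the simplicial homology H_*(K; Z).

H_0 ≅ Z^2,  H_1 ≅ Z,  H_2 = 0.

Fix the vertex order 0 < 1 < 2 < 3 < 4 < 5 < 6 and write every simplex with vertices in increasing order. Then dim K = 2 and the simplices of K are:

  0-simplices (7): [0], [1], [2], [3], [4], [5], [6]
  1-simplices (8): [0,1], [0,3], [1,3], [1,5], [1,6], [2,3], [2,5], [3,6]
  2-simplices (2): [0,1,3], [1,3,6]

so the chain groups are C_0 ≅ Z^7, C_1 ≅ Z^8, C_2 ≅ Z^2.

The boundary map ∂_1: C_1 → C_0 is given by ∂[p,q] = [q] − [p]. For instance
  ∂[2,3] = [3] − [2].
The 7×8 boundary matrix has rank 5 and Smith normal form diag(1,1,1,1,1).

∂_2: C_2 → C_1 maps a triangle to the signed sum of its edges. For instance
  ∂[0,1,3] = [1,3] − [0,3] + [0,1],
  ∂[1,3,6] = [3,6] − [1,6] + [1,3].
This gives a 8×2 integer matrix of rank 2; reducing to Smith normal form yields diagonal entries (1,1).

Reading off H_k = ker ∂_k / im ∂_{k+1}:

  H_0: rank C_0 − rank ∂_1 = 7 − 5 = 2, and the invariant factors of ∂_1 are all 1, so H_0 = Z^2.
  H_1: rank ker ∂_1 − rank ∂_2 = (8 − 5) − 2 = 1, and the invariant factors of ∂_2 are all 1, so H_1 = Z.
  H_2: rank ker ∂_2 − rank ∂_3 = (2 − 2) − 0 = 0, and there is no ∂_3, so H_2 = 0.

As a check, the Euler characteristic is 7 − 8 + 2 = 1, which agrees with 2 − 1 + 0 = 1.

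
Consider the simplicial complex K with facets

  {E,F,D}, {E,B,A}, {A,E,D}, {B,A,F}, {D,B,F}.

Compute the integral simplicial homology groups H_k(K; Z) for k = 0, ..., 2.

H_0 ≅ Z,  H_1 ≅ Z,  H_2 = 0.

We work with the vertex ordering A < B < D < E < F. The simplices of K, each written with vertices in increasing order, are:

  0-simplices (5): A, B, D, E, F
  1-simplices (10): AB, AD, AE, AF, BD, BE, BF, DE, DF, EF
  2-simplices (5): ABE, ABF, ADE, BDF, DEF

Hence C_0 ≅ Z^5, C_1 ≅ Z^10, C_2 ≅ Z^5.

∂_1: C_1 → C_0 maps an edge to its endpoints' difference, ∂[p,q] = q − p.
As a 5×10 matrix over Z this has rank 4, with invariant factors (1,1,1,1).

Boundary ∂_2: C_2 → C_1 maps a triangle to the signed sum of its edges. For instance
  ∂ABF = BF − AF + AB,
  ∂ADE = DE − AE + AD.
The resulting 10×5 matrix has rank 5, and its Smith normal form has invariant factors (1,1,1,1,1).

Reading off H_k = ker ∂_k / im ∂_{k+1}:

  H_0: rank C_0 − rank ∂_1 = 5 − 4 = 1, and the invariant factors of ∂_1 are all 1, so H_0 ≅ Z.
  H_1: rank ker ∂_1 − rank ∂_2 = (10 − 4) − 5 = 1, and the invariant factors of ∂_2 are all 1, so H_1 ≅ Z.
  H_2: rank ker ∂_2 − rank ∂_3 = (5 − 5) − 0 = 0, and there is no ∂_3, so H_2 ≅ 0.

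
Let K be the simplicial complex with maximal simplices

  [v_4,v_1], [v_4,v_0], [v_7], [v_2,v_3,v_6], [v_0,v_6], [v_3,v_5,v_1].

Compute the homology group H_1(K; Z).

H_1 ≅ Z.

Order the vertices as v_0 < v_1 < v_2 < v_3 < v_4 < v_5 < v_6 < v_7. Listing each simplex with vertices in this order, K has dimension 2 with simplices:

  0-simplices (8): [v_0], [v_1], [v_2], [v_3], [v_4], [v_5], [v_6], [v_7]
  1-simplices (9): [v_0,v_4], [v_0,v_6], [v_1,v_3], [v_1,v_4], [v_1,v_5], [v_2,v_3], [v_2,v_6], [v_3,v_5], [v_3,v_6]
  2-simplices (2): [v_1,v_3,v_5], [v_2,v_3,v_6]

Hence C_0 ≅ Z^8, C_1 ≅ Z^9, C_2 ≅ Z^2.

∂_1: C_1 → C_0 is given by ∂[p,q] = [q] − [p]. For instance
  ∂[v_1,v_4] = [v_4] − [v_1].
As a 8×9 matrix over Z this has rank 6, with invariant factors (1,1,1,1,1,1).

∂_2: C_2 → C_1 sends each 2-simplex [p,q,r] to [q,r] − [p,r] + [p,q]. For instance
  ∂[v_2,v_3,v_6] = [v_3,v_6] − [v_2,v_6] + [v_2,v_3],
  ∂[v_1,v_3,v_5] = [v_3,v_5] − [v_1,v_5] + [v_1,v_3].
As a 9×2 matrix over Z this has rank 2, with invariant factors (1,1).

From H_k ≅ ker(∂_k) / im(∂_{k+1}) we obtain:

  H_1: rank ker ∂_1 − rank ∂_2 = (9 − 6) − 2 = 1, and the invariant factors of ∂_2 are all 1, so H_1 = Z.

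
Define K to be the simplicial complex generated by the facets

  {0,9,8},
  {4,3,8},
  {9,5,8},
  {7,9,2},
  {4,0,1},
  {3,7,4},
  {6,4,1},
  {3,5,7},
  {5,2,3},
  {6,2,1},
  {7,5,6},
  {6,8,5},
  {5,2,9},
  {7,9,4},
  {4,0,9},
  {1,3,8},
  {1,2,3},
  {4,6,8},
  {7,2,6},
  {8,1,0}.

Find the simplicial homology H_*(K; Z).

H_0 = Z,  H_1 = Z ⊕ Z_2,  H_2 = 0.

We work with the vertex ordering 0 < 1 < 2 < 3 < 4 < 5 < 6 < 7 < 8 < 9. The simplices of K, each written with vertices in increasing order, are:

  0-simplices (10): [0], [1], [2], [3], [4], [5], [6], [7], [8], [9]
  1-simplices (30): (30 of them)
  2-simplices (20): (20 of them)

so the chain groups are C_0 ≅ Z^10, C_1 ≅ Z^30, C_2 ≅ Z^20.

The boundary map ∂_1: C_1 → C_0 maps an edge to its endpoints' difference, ∂[p,q] = q − p.
The resulting 10×30 matrix has rank 9, and its Smith normal form has invariant factors (1,1,1,1,1,1,1,1,1).

The boundary map ∂_2: C_2 → C_1 acts by ∂[p,q,r] = [q,r] − [p,r] + [p,q]. For instance
  ∂[0,4,9] = [4,9] − [0,9] + [0,4],
  ∂[0,1,8] = [1,8] − [0,8] + [0,1].
As a 30×20 matrix over Z this has rank 20, with invariant factors (1,1,1,1,1,1,1,1,1,1,1,1,1,1,1,1,1,1,1,2).

Reading off H_k = ker ∂_k / im ∂_{k+1}:

  H_0: rank C_0 − rank ∂_1 = 10 − 9 = 1, and the invariant factors of ∂_1 are all 1, so H_0 ≅ Z.
  H_1: rank ker ∂_1 − rank ∂_2 = (30 − 9) − 20 = 1, and ∂_2 has invariant factor 2 > 1, so H_1 ≅ Z ⊕ Z_2.
  H_2: rank ker ∂_2 − rank ∂_3 = (20 − 20) − 0 = 0, and there is no ∂_3, so H_2 ≅ 0.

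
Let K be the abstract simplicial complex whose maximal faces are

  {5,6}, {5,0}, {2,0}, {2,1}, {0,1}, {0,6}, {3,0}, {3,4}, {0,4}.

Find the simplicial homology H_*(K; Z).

H_0 ≅ Z,  H_1 ≅ Z^3.

K has 7 vertices, 9 edges.
rank ∂_0 = 0, rank ∂_1 = 6 ⇒ b_0 = 7 − 0 − 6 = 1; all invariant factors of ∂_1 are 1 so no torsion. So H_0 ≅ Z.
rank ∂_1 = 6, rank ∂_2 = 0 ⇒ b_1 = 9 − 6 − 0 = 3. So H_1 ≅ Z^3.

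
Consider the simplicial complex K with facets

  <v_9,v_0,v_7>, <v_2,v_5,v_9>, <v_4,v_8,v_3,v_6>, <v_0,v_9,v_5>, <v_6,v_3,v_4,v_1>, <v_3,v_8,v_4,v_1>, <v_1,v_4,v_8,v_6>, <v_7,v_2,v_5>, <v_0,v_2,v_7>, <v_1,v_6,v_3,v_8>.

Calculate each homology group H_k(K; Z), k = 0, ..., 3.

We work with the vertex ordering v_0 < v_1 < v_2 < v_3 < v_4 < v_5 < v_6 < v_7 < v_8 < v_9. The simplices of K, each written with vertices in increasing order, are:

  0-simplices (10): [v_0], [v_1], [v_2], [v_3], [v_4], [v_5], [v_6], [v_7], [v_8], [v_9]
  1-simplices (20): (20 of them)
  2-simplices (15): (15 of them)
  3-simplices (5): [v_1,v_3,v_4,v_6], [v_1,v_3,v_4,v_8], [v_1,v_3,v_6,v_8], [v_1,v_4,v_6,v_8], [v_3,v_4,v_6,v_8]

so the chain groups are C_0 ≅ Z^10, C_1 ≅ Z^20, C_2 ≅ Z^15, C_3 ≅ Z^5.

∂_1: C_1 → C_0 maps an edge to its endpoints' difference, ∂[p,q] = q − p. For instance
  ∂[v_5,v_9] = [v_9] − [v_5].
The resulting 10×20 matrix has rank 8, and its Smith normal form has invariant factors (1,1,1,1,1,1,1,1).

Boundary ∂_2: C_2 → C_1 acts by ∂[p,q,r] = [q,r] − [p,r] + [p,q]. For instance
  ∂[v_1,v_3,v_8] = [v_3,v_8] − [v_1,v_8] + [v_1,v_3],
  ∂[v_0,v_5,v_9] = [v_5,v_9] − [v_0,v_9] + [v_0,v_5].
The 20×15 boundary matrix has rank 11 and Smith normal form diag(1,1,1,1,1,1,1,1,1,1,1).

∂_3: C_3 → C_2 sends each 3-simplex σ to the alternating sum Σ_i (−1)^i (σ with its i-th vertex removed). For instance
  ∂[v_1,v_3,v_4,v_6] = [v_3,v_4,v_6] − [v_1,v_4,v_6] + [v_1,v_3,v_6] − [v_1,v_3,v_4],
  ∂[v_1,v_3,v_4,v_8] = [v_3,v_4,v_8] − [v_1,v_4,v_8] + [v_1,v_3,v_8] − [v_1,v_3,v_4].
As a 15×5 matrix over Z this has rank 4, with invariant factors (1,1,1,1).

Now H_k = ker ∂_k / im ∂_{k+1}, so:

  H_0: rank C_0 − rank ∂_1 = 10 − 8 = 2, and the invariant factors of ∂_1 are all 1, so H_0 = Z^2.
  H_1: rank ker ∂_1 − rank ∂_2 = (20 − 8) − 11 = 1, and the invariant factors of ∂_2 are all 1, so H_1 = Z.
  H_2: rank ker ∂_2 − rank ∂_3 = (15 − 11) − 4 = 0, and the invariant factors of ∂_3 are all 1, so H_2 = 0.
  H_3: rank ker ∂_3 − rank ∂_4 = (5 − 4) − 0 = 1, and there is no ∂_4, so H_3 = Z.

(K is a triangulation of the disjoint union of the 3-sphere S^3 and the Möbius band.)

H_0 ≅ Z^2,  H_1 ≅ Z,  H_2 = 0,  H_3 ≅ Z.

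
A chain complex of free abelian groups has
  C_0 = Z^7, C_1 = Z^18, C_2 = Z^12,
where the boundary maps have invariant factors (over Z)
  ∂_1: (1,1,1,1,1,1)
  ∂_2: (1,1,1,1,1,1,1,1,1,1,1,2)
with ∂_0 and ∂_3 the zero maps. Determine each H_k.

H_0: b_0 = 7 − 0 − 6 = 1; torsion from ∂_1 factors > 1: none. So H_0 ≅ Z.
H_1: b_1 = 18 − 6 − 12 = 0; torsion from ∂_2 factors > 1: [2]. So H_1 ≅ Z/2Z.
H_2: b_2 = 12 − 12 − 0 = 0; torsion from ∂_3 factors > 1: none. So H_2 ≅ 0.

H_0 ≅ Z,  H_1 ≅ Z/2Z,  H_2 = 0.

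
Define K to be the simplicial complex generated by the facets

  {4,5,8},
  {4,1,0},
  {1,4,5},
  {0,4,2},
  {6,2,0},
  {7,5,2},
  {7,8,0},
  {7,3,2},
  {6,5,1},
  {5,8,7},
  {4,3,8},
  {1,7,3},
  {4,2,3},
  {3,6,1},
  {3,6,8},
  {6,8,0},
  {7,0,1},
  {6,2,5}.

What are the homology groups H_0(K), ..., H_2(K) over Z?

H_0 ≅ Z,  H_1 ≅ Z^2,  H_2 ≅ Z.

K has 9 vertices, 27 edges, 18 triangles.
rank ∂_0 = 0, rank ∂_1 = 8 ⇒ b_0 = 9 − 0 − 8 = 1; all invariant factors of ∂_1 are 1 so no torsion. So H_0 = Z.
rank ∂_1 = 8, rank ∂_2 = 17 ⇒ b_1 = 27 − 8 − 17 = 2; all invariant factors of ∂_2 are 1 so no torsion. So H_1 = Z^2.
rank ∂_2 = 17, rank ∂_3 = 0 ⇒ b_2 = 18 − 17 − 0 = 1. So H_2 = Z.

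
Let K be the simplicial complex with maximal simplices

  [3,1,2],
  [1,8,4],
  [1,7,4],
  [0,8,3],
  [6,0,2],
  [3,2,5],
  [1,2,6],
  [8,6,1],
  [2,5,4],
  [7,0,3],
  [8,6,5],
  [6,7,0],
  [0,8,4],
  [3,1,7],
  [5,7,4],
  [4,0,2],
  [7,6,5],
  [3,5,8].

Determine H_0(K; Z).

K has 9 vertices, 27 edges, 18 triangles.
rank ∂_0 = 0, rank ∂_1 = 8 ⇒ b_0 = 9 − 0 − 8 = 1; all invariant factors of ∂_1 are 1 so no torsion. So H_0 = Z.

H_0 = Z.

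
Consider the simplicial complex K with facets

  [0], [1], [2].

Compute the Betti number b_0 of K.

b_0 = 3.

Order the vertices as 0 < 1 < 2. Listing each simplex with vertices in this order, K has dimension 0 with simplices:

  0-simplices (3): [0], [1], [2]

Hence C_0 ≅ Z^3.

Now H_k = ker ∂_k / im ∂_{k+1}, so:

  H_0: rank C_0 − rank ∂_1 = 3 − 0 = 3, and there is no ∂_1, so H_0 ≅ Z^3.

(K is a triangulation of a set of 3 points.)

Hence the Betti numbers are b_0 = 3.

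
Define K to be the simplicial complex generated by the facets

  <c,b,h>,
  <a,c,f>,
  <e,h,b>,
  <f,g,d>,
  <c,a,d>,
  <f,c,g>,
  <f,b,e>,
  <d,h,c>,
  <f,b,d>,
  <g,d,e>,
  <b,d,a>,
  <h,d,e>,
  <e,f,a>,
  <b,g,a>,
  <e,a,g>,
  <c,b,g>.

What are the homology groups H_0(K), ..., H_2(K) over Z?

Fix the vertex order a < b < c < d < e < f < g < h and write every simplex with vertices in increasing order. Then dim K = 2 and the simplices of K are:

  0-simplices (8): a, b, c, d, e, f, g, h
  1-simplices (24): ab, ac, ad, ae, af, ag, bc, bd, be, bf, bg, bh, cd, cf, cg, ch, de, df, dg, dh, ef, eg, eh, fg
  2-simplices (16): abd, abg, acd, acf, aef, aeg, bcg, bch, bdf, bef, beh, cdh, cfg, deg, deh, dfg

giving chain groups C_0 ≅ Z^8, C_1 ≅ Z^24, C_2 ≅ Z^16.

Boundary ∂_1: C_1 → C_0 is given by ∂[p,q] = [q] − [p]. For instance
  ∂bh = h − b.
The resulting 8×24 matrix has rank 7, and its Smith normal form has invariant factors (1,1,1,1,1,1,1).

Boundary ∂_2: C_2 → C_1 acts by ∂[p,q,r] = [q,r] − [p,r] + [p,q]. For instance
  ∂abg = bg − ag + ab,
  ∂dfg = fg − dg + df.
As a 24×16 matrix over Z this has rank 15, with invariant factors (1,1,1,1,1,1,1,1,1,1,1,1,1,1,1).

Reading off H_k = ker ∂_k / im ∂_{k+1}:

  H_0: rank C_0 − rank ∂_1 = 8 − 7 = 1, and the invariant factors of ∂_1 are all 1, so H_0 ≅ Z.
  H_1: rank ker ∂_1 − rank ∂_2 = (24 − 7) − 15 = 2, and the invariant factors of ∂_2 are all 1, so H_1 ≅ Z^2.
  H_2: rank ker ∂_2 − rank ∂_3 = (16 − 15) − 0 = 1, and there is no ∂_3, so H_2 ≅ Z.

H_0 = Z,  H_1 = Z^2,  H_2 = Z.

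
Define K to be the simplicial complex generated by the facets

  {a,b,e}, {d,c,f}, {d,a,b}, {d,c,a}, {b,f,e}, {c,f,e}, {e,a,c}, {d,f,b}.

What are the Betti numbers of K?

We work with the vertex ordering a < b < c < d < e < f. The simplices of K, each written with vertices in increasing order, are:

  0-simplices (6): a, b, c, d, e, f
  1-simplices (12): ab, ac, ad, ae, bd, be, bf, cd, ce, cf, df, ef
  2-simplices (8): abd, abe, acd, ace, bdf, bef, cdf, cef

so the chain groups are C_0 ≅ Z^6, C_1 ≅ Z^12, C_2 ≅ Z^8.

Boundary ∂_1: C_1 → C_0 sends each edge [p,q] (with p < q) to q − p. For instance
  ∂be = e − b.
The 6×12 boundary matrix has rank 5 and Smith normal form diag(1,1,1,1,1).

∂_2: C_2 → C_1 sends each 2-simplex [p,q,r] to [q,r] − [p,r] + [p,q]. For instance
  ∂cdf = df − cf + cd,
  ∂bef = ef − bf + be.
The 12×8 boundary matrix has rank 7 and Smith normal form diag(1,1,1,1,1,1,1).

Computing H_k = (kernel of ∂_k) / (image of ∂_{k+1}):

  H_0: rank C_0 − rank ∂_1 = 6 − 5 = 1, and the invariant factors of ∂_1 are all 1, so H_0 = Z.
  H_1: rank ker ∂_1 − rank ∂_2 = (12 − 5) − 7 = 0, and the invariant factors of ∂_2 are all 1, so H_1 = 0.
  H_2: rank ker ∂_2 − rank ∂_3 = (8 − 7) − 0 = 1, and there is no ∂_3, so H_2 = Z.

(K is a triangulation of the 2-sphere S^2.)

Hence the Betti numbers are b_0 = 1, b_1 = 0, b_2 = 1.

b_0 = 1, b_1 = 0, b_2 = 1.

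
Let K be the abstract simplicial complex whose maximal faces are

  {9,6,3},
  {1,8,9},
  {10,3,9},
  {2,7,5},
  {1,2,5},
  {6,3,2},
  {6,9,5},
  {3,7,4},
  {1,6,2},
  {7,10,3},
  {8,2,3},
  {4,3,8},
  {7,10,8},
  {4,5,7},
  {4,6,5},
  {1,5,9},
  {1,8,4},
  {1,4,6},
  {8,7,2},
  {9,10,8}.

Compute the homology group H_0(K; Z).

Order the vertices as 1 < 2 < 3 < 4 < 5 < 6 < 7 < 8 < 9 < 10. Listing each simplex with vertices in this order, K has dimension 2 with simplices:

  0-simplices (10): [1], [2], [3], [4], [5], [6], [7], [8], [9], [10]
  1-simplices (30): (30 of them)
  2-simplices (20): (20 of them)

giving chain groups C_0 ≅ Z^10, C_1 ≅ Z^30, C_2 ≅ Z^20.

∂_1: C_1 → C_0 is given by ∂[p,q] = [q] − [p].
The 10×30 boundary matrix has rank 9 and Smith normal form diag(1,1,1,1,1,1,1,1,1).

The boundary map ∂_2: C_2 → C_1 maps a triangle to the signed sum of its edges. For instance
  ∂[1,2,5] = [2,5] − [1,5] + [1,2],
  ∂[4,5,6] = [5,6] − [4,6] + [4,5].
The 30×20 boundary matrix has rank 20 and Smith normal form diag(1,1,1,1,1,1,1,1,1,1,1,1,1,1,1,1,1,1,1,2).

From H_k ≅ ker(∂_k) / im(∂_{k+1}) we obtain:

  H_0: rank C_0 − rank ∂_1 = 10 − 9 = 1, and the invariant factors of ∂_1 are all 1, so H_0 ≅ Z.

H_0 ≅ Z.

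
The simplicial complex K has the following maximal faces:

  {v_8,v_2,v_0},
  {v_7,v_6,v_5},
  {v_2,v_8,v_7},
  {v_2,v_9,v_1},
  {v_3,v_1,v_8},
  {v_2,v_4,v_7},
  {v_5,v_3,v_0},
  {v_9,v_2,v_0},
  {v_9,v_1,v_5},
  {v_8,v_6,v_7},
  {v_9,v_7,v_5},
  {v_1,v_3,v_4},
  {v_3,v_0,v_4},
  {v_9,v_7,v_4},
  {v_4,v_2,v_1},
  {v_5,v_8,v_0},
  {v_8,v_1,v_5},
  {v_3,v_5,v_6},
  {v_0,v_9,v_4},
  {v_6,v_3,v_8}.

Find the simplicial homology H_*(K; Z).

Take the total order v_0 < v_1 < v_2 < v_3 < v_4 < v_5 < v_6 < v_7 < v_8 < v_9 on the vertex set. Then K (dimension 2) consists of the simplices:

  0-simplices (10): [v_0], [v_1], [v_2], [v_3], [v_4], [v_5], [v_6], [v_7], [v_8], [v_9]
  1-simplices (30): (30 of them)
  2-simplices (20): (20 of them)

so the chain groups are C_0 ≅ Z^10, C_1 ≅ Z^30, C_2 ≅ Z^20.

The boundary map ∂_1: C_1 → C_0 is given by ∂[p,q] = [q] − [p].
As a 10×30 matrix over Z this has rank 9, with invariant factors (1,1,1,1,1,1,1,1,1).

∂_2: C_2 → C_1 sends each 2-simplex [p,q,r] to [q,r] − [p,r] + [p,q]. For instance
  ∂[v_0,v_2,v_9] = [v_2,v_9] − [v_0,v_9] + [v_0,v_2],
  ∂[v_2,v_7,v_8] = [v_7,v_8] − [v_2,v_8] + [v_2,v_7].
As a 30×20 matrix over Z this has rank 20, with invariant factors (1,1,1,1,1,1,1,1,1,1,1,1,1,1,1,1,1,1,1,2).

From H_k ≅ ker(∂_k) / im(∂_{k+1}) we obtain:

  H_0: rank C_0 − rank ∂_1 = 10 − 9 = 1, and the invariant factors of ∂_1 are all 1, so H_0 ≅ Z.
  H_1: rank ker ∂_1 − rank ∂_2 = (30 − 9) − 20 = 1, and ∂_2 has invariant factor 2 > 1, so H_1 ≅ Z ⊕ Z/2.
  H_2: rank ker ∂_2 − rank ∂_3 = (20 − 20) − 0 = 0, and there is no ∂_3, so H_2 ≅ 0.

(K is a triangulation of the Klein bottle.)

H_0 ≅ Z,  H_1 ≅ Z ⊕ Z/2,  H_2 = 0.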